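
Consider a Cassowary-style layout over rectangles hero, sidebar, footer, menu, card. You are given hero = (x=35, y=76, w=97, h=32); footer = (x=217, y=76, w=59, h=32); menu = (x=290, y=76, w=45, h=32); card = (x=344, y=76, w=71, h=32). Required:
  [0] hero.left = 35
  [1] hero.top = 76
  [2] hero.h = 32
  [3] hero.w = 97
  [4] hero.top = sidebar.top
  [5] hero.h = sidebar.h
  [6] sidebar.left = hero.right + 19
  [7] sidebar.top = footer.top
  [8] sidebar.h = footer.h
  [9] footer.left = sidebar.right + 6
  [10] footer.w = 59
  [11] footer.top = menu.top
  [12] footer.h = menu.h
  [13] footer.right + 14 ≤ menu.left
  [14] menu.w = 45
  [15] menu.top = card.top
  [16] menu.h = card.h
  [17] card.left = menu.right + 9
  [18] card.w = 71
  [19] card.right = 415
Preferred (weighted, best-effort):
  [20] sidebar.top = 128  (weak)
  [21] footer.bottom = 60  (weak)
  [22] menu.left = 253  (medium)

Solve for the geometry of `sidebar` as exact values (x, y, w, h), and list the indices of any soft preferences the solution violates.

1. sidebar.y = 76  [hero.top = sidebar.top]
2. sidebar.h = 32  [hero.h = sidebar.h]
3. sidebar.x = 151  [sidebar.left = hero.right + 19]
4. sidebar.w = 60  [footer.left = sidebar.right + 6]

sidebar = (x=151, y=76, w=60, h=32)
violated soft preferences: 20, 21, 22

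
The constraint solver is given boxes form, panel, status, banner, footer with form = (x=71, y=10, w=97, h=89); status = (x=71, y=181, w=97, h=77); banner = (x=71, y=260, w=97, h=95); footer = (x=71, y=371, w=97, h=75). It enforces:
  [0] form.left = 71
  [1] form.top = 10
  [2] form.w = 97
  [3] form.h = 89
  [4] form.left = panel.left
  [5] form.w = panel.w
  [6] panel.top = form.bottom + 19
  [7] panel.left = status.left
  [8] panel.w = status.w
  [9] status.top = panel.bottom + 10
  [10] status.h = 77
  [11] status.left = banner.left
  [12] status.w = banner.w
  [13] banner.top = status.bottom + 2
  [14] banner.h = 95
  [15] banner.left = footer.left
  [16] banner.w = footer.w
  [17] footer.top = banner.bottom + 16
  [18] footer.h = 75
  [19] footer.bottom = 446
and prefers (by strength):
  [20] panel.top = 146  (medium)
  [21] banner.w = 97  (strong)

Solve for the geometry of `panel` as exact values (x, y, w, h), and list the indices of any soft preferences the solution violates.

panel = (x=71, y=118, w=97, h=53)
violated soft preferences: 20

1. panel.x = 71  [form.left = panel.left]
2. panel.w = 97  [form.w = panel.w]
3. panel.y = 118  [panel.top = form.bottom + 19]
4. panel.h = 53  [status.top = panel.bottom + 10]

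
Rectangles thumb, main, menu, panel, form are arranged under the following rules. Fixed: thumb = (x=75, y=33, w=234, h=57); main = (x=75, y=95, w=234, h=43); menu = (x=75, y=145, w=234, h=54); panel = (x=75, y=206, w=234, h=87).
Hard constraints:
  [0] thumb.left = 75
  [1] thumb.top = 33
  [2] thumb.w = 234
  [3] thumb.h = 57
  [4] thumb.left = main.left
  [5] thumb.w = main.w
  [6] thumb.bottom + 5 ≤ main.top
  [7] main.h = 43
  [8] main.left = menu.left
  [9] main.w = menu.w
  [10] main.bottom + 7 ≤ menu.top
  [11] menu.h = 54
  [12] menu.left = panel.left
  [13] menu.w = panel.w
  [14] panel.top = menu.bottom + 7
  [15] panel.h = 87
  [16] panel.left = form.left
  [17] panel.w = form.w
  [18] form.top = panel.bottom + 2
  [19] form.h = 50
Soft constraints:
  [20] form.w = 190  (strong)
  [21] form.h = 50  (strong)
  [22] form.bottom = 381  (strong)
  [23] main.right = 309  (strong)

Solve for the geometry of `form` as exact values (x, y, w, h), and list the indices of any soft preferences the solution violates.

form = (x=75, y=295, w=234, h=50)
violated soft preferences: 20, 22

1. form.x = 75  [panel.left = form.left]
2. form.w = 234  [panel.w = form.w]
3. form.y = 295  [form.top = panel.bottom + 2]
4. form.h = 50  [form.h = 50]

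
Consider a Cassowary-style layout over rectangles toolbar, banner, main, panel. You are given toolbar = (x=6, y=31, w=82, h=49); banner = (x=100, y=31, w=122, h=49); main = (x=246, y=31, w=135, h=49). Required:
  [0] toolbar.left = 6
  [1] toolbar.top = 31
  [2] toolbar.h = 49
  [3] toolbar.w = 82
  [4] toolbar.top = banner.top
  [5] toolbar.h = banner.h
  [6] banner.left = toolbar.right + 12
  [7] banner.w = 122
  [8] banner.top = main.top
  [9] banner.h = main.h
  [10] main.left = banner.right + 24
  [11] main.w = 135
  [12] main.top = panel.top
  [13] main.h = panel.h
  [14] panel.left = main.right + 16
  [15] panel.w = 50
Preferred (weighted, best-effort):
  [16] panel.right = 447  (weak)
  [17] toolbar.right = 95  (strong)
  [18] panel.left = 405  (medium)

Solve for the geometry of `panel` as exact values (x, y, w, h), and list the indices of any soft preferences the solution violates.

panel = (x=397, y=31, w=50, h=49)
violated soft preferences: 17, 18

1. panel.y = 31  [main.top = panel.top]
2. panel.h = 49  [main.h = panel.h]
3. panel.x = 397  [panel.left = main.right + 16]
4. panel.w = 50  [panel.w = 50]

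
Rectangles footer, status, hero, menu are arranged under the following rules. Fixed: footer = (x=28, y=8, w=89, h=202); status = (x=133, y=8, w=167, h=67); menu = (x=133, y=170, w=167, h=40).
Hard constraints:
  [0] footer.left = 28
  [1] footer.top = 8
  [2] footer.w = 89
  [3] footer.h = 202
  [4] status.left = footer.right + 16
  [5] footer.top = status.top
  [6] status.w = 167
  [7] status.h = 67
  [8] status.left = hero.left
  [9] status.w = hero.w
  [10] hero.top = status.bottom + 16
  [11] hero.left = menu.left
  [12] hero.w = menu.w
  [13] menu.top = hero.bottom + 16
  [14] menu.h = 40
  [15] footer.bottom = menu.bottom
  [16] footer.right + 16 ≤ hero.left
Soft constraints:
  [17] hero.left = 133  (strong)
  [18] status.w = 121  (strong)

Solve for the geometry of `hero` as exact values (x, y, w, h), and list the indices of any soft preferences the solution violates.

1. hero.x = 133  [status.left = hero.left]
2. hero.w = 167  [status.w = hero.w]
3. hero.y = 91  [hero.top = status.bottom + 16]
4. hero.h = 63  [menu.top = hero.bottom + 16]

hero = (x=133, y=91, w=167, h=63)
violated soft preferences: 18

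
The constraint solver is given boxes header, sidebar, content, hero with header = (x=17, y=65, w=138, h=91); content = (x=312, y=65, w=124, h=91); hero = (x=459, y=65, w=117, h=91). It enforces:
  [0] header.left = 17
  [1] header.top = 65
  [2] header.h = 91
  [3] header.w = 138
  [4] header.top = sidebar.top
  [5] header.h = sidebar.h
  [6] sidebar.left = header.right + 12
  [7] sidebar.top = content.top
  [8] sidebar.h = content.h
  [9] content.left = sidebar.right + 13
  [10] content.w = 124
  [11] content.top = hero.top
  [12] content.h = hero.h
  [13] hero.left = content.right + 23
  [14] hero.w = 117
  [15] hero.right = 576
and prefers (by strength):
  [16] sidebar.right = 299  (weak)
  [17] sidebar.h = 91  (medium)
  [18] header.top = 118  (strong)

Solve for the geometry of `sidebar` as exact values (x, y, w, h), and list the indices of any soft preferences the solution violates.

sidebar = (x=167, y=65, w=132, h=91)
violated soft preferences: 18

1. sidebar.y = 65  [header.top = sidebar.top]
2. sidebar.h = 91  [header.h = sidebar.h]
3. sidebar.x = 167  [sidebar.left = header.right + 12]
4. sidebar.w = 132  [content.left = sidebar.right + 13]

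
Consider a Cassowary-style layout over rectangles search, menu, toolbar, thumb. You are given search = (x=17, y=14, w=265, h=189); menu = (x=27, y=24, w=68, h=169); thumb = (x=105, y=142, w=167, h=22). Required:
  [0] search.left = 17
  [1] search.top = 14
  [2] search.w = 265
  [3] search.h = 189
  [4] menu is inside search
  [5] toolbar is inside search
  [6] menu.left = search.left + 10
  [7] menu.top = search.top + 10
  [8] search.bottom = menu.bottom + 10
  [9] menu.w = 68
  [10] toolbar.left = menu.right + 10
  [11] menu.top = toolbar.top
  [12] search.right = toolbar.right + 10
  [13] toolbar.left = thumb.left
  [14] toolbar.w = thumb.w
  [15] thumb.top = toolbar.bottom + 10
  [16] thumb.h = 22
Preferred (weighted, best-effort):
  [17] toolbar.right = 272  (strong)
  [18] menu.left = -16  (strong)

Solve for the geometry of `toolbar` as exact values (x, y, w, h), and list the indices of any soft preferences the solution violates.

1. toolbar.x = 105  [toolbar.left = menu.right + 10]
2. toolbar.y = 24  [menu.top = toolbar.top]
3. toolbar.w = 167  [search.right = toolbar.right + 10]
4. toolbar.h = 108  [thumb.top = toolbar.bottom + 10]

toolbar = (x=105, y=24, w=167, h=108)
violated soft preferences: 18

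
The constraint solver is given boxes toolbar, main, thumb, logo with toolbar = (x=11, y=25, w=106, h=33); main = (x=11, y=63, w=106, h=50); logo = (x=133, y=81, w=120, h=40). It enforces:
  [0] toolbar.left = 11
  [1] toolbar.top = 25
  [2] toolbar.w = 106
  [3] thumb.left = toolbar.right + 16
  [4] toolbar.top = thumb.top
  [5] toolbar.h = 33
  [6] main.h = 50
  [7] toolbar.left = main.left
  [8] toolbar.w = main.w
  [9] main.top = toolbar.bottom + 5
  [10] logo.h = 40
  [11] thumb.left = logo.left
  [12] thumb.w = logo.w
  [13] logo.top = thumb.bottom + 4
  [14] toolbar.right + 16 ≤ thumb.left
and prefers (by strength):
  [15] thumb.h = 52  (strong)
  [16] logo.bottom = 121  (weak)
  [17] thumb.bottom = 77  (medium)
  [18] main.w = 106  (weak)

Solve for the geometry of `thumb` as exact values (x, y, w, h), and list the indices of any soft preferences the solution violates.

1. thumb.x = 133  [thumb.left = toolbar.right + 16]
2. thumb.y = 25  [toolbar.top = thumb.top]
3. thumb.w = 120  [thumb.w = logo.w]
4. thumb.h = 52  [logo.top = thumb.bottom + 4]

thumb = (x=133, y=25, w=120, h=52)
violated soft preferences: none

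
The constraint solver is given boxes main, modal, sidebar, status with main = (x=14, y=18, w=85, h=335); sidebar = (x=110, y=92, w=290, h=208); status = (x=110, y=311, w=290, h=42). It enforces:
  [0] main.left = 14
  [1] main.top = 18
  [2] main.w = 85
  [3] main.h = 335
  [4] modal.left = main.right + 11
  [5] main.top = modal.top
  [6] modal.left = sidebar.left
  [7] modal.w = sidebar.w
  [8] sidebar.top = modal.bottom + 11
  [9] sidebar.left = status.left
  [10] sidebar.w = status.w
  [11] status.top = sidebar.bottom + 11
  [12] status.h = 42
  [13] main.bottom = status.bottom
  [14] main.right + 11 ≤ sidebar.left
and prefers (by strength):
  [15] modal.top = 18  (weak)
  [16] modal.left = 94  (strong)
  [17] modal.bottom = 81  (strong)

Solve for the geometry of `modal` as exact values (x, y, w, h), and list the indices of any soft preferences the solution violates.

1. modal.x = 110  [modal.left = main.right + 11]
2. modal.y = 18  [main.top = modal.top]
3. modal.w = 290  [modal.w = sidebar.w]
4. modal.h = 63  [sidebar.top = modal.bottom + 11]

modal = (x=110, y=18, w=290, h=63)
violated soft preferences: 16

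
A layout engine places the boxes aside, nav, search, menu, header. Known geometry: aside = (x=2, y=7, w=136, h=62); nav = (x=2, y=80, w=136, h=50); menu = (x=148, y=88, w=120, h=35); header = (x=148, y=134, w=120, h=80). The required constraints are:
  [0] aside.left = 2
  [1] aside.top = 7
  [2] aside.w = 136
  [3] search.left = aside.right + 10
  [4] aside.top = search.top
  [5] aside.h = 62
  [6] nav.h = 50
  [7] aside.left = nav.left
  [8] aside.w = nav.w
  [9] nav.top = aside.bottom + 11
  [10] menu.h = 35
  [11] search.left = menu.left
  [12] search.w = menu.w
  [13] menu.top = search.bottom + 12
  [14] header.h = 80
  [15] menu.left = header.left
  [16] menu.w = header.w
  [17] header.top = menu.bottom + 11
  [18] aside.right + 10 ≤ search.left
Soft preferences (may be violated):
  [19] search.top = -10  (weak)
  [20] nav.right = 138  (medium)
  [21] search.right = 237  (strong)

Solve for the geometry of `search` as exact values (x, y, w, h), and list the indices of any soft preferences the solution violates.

1. search.x = 148  [search.left = aside.right + 10]
2. search.y = 7  [aside.top = search.top]
3. search.w = 120  [search.w = menu.w]
4. search.h = 69  [menu.top = search.bottom + 12]

search = (x=148, y=7, w=120, h=69)
violated soft preferences: 19, 21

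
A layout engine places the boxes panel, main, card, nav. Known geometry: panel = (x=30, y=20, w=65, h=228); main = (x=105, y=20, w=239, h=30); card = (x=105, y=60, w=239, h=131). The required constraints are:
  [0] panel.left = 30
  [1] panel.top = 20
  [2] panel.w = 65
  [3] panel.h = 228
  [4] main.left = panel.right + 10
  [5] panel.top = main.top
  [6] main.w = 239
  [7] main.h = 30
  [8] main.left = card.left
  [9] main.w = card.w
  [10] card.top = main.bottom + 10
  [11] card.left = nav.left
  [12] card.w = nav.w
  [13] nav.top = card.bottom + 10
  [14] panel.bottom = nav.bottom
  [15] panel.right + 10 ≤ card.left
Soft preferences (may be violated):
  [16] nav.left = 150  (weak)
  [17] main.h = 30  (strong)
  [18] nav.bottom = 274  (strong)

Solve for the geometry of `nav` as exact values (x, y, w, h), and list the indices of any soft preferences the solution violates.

1. nav.x = 105  [card.left = nav.left]
2. nav.w = 239  [card.w = nav.w]
3. nav.y = 201  [nav.top = card.bottom + 10]
4. nav.h = 47  [panel.bottom = nav.bottom]

nav = (x=105, y=201, w=239, h=47)
violated soft preferences: 16, 18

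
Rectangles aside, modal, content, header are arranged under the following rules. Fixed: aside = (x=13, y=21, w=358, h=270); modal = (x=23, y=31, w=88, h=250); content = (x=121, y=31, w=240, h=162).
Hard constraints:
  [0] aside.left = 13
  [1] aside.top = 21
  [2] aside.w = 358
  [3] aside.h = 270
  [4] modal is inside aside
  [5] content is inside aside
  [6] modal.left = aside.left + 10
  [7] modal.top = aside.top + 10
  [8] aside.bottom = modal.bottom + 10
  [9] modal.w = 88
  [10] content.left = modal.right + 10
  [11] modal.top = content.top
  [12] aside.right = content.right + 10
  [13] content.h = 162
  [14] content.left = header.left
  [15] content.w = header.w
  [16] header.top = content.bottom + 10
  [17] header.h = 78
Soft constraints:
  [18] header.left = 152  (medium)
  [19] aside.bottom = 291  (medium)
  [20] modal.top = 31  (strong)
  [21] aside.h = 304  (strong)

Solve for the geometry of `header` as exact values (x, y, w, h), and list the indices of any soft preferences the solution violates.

header = (x=121, y=203, w=240, h=78)
violated soft preferences: 18, 21

1. header.x = 121  [content.left = header.left]
2. header.w = 240  [content.w = header.w]
3. header.y = 203  [header.top = content.bottom + 10]
4. header.h = 78  [header.h = 78]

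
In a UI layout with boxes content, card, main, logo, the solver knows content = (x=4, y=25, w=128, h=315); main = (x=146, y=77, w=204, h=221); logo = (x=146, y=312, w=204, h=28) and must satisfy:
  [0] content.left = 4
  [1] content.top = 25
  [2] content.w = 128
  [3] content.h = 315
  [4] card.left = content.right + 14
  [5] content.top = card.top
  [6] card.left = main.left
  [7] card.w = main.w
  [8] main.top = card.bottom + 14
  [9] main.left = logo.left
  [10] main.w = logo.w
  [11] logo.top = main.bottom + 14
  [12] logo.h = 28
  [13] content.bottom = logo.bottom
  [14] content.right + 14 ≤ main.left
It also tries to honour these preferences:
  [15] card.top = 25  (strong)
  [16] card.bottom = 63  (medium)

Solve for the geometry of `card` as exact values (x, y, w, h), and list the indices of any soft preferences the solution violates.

card = (x=146, y=25, w=204, h=38)
violated soft preferences: none

1. card.x = 146  [card.left = content.right + 14]
2. card.y = 25  [content.top = card.top]
3. card.w = 204  [card.w = main.w]
4. card.h = 38  [main.top = card.bottom + 14]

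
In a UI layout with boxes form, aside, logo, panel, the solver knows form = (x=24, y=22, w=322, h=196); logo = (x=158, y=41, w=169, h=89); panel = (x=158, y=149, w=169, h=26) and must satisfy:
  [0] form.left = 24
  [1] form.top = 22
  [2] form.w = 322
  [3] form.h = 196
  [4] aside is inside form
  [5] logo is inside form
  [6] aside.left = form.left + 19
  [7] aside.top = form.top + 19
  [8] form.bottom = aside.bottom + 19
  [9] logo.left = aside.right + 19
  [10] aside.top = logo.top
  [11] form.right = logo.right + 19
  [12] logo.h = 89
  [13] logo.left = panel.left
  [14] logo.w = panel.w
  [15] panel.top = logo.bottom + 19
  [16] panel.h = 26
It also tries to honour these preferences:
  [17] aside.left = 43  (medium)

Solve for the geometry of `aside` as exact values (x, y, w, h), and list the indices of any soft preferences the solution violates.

1. aside.x = 43  [aside.left = form.left + 19]
2. aside.y = 41  [aside.top = form.top + 19]
3. aside.h = 158  [form.bottom = aside.bottom + 19]
4. aside.w = 96  [logo.left = aside.right + 19]

aside = (x=43, y=41, w=96, h=158)
violated soft preferences: none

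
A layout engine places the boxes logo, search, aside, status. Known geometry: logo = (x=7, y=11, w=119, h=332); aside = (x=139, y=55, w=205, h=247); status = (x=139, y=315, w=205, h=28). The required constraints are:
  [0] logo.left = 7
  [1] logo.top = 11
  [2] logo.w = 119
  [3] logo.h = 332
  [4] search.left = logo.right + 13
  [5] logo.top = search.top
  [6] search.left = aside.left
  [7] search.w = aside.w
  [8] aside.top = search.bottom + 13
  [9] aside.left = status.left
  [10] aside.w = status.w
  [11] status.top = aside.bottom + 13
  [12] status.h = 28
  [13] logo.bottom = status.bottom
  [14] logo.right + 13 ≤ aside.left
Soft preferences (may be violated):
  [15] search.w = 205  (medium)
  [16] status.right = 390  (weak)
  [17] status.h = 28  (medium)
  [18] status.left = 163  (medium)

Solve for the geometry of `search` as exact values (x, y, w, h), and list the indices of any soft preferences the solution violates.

search = (x=139, y=11, w=205, h=31)
violated soft preferences: 16, 18

1. search.x = 139  [search.left = logo.right + 13]
2. search.y = 11  [logo.top = search.top]
3. search.w = 205  [search.w = aside.w]
4. search.h = 31  [aside.top = search.bottom + 13]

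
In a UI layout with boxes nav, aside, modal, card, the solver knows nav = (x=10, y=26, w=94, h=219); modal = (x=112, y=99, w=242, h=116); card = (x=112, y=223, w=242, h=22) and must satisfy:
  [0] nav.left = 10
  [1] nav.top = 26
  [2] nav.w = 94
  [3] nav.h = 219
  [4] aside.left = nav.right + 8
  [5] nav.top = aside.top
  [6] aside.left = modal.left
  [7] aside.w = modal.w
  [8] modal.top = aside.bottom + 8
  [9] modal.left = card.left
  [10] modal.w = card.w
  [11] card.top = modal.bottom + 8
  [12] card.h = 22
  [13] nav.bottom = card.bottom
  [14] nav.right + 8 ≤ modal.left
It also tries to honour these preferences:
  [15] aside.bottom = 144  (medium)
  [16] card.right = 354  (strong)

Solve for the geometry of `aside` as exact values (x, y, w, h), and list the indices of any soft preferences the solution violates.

1. aside.x = 112  [aside.left = nav.right + 8]
2. aside.y = 26  [nav.top = aside.top]
3. aside.w = 242  [aside.w = modal.w]
4. aside.h = 65  [modal.top = aside.bottom + 8]

aside = (x=112, y=26, w=242, h=65)
violated soft preferences: 15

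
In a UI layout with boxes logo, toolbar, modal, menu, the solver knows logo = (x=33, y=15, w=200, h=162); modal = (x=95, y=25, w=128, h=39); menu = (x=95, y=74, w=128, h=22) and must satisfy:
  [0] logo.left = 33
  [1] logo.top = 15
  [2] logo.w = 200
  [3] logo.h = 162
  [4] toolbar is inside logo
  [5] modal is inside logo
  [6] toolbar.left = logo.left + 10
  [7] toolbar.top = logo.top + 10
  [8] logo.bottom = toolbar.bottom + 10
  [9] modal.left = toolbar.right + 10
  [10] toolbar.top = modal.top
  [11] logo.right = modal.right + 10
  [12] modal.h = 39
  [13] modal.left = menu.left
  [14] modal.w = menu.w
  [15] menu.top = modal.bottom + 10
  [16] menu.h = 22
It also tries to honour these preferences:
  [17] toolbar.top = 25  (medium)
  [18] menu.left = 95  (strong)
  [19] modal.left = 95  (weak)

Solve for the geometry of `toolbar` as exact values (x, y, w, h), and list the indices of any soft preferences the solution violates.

toolbar = (x=43, y=25, w=42, h=142)
violated soft preferences: none

1. toolbar.x = 43  [toolbar.left = logo.left + 10]
2. toolbar.y = 25  [toolbar.top = logo.top + 10]
3. toolbar.h = 142  [logo.bottom = toolbar.bottom + 10]
4. toolbar.w = 42  [modal.left = toolbar.right + 10]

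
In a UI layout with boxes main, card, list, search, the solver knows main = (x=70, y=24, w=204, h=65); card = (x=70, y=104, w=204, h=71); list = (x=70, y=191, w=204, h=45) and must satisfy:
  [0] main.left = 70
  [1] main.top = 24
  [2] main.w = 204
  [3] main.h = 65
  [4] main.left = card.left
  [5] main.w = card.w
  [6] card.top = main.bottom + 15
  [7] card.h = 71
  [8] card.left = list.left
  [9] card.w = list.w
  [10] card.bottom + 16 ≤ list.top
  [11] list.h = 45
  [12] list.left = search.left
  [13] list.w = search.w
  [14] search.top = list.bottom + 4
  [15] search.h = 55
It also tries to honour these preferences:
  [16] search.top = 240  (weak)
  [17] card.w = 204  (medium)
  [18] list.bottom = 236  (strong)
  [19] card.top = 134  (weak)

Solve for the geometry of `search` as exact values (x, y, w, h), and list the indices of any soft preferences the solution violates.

1. search.x = 70  [list.left = search.left]
2. search.w = 204  [list.w = search.w]
3. search.y = 240  [search.top = list.bottom + 4]
4. search.h = 55  [search.h = 55]

search = (x=70, y=240, w=204, h=55)
violated soft preferences: 19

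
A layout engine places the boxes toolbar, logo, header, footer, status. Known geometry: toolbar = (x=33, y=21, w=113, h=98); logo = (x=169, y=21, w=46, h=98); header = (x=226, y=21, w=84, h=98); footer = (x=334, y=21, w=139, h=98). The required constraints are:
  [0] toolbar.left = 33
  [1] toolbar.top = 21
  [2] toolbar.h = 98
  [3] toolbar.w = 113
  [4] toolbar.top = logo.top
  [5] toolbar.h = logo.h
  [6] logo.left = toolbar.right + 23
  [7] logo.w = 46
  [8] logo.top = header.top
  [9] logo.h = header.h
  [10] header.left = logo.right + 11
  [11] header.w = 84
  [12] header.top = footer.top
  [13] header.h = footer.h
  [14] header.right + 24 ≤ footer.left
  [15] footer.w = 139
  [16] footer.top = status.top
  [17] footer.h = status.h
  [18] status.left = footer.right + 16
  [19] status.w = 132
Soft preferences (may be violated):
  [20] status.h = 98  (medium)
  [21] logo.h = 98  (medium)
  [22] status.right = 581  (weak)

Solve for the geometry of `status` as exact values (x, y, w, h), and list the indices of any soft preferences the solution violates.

1. status.y = 21  [footer.top = status.top]
2. status.h = 98  [footer.h = status.h]
3. status.x = 489  [status.left = footer.right + 16]
4. status.w = 132  [status.w = 132]

status = (x=489, y=21, w=132, h=98)
violated soft preferences: 22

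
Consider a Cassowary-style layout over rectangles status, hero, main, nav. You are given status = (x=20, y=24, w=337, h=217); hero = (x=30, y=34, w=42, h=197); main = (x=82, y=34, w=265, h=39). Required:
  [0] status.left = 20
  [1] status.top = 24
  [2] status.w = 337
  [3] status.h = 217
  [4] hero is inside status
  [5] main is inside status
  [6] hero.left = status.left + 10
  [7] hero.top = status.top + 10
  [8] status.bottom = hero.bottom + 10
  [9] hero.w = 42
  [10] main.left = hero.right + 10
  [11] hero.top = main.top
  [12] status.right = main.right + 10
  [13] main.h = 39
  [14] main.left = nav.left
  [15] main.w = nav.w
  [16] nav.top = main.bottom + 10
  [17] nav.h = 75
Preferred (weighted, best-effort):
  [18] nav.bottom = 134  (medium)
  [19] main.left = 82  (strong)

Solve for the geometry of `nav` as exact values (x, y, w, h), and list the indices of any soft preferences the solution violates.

1. nav.x = 82  [main.left = nav.left]
2. nav.w = 265  [main.w = nav.w]
3. nav.y = 83  [nav.top = main.bottom + 10]
4. nav.h = 75  [nav.h = 75]

nav = (x=82, y=83, w=265, h=75)
violated soft preferences: 18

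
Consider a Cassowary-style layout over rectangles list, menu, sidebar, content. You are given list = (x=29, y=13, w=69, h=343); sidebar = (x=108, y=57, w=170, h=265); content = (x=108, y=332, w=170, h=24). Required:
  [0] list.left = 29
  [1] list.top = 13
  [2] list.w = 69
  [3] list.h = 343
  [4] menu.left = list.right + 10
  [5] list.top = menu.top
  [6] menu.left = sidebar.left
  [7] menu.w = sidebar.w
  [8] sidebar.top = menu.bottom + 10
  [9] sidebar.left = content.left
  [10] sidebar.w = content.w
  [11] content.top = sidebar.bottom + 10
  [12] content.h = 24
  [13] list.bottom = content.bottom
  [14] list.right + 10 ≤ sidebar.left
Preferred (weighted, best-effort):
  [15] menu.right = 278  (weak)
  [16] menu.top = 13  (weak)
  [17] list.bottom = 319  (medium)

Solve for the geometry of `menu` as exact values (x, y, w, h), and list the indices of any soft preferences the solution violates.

1. menu.x = 108  [menu.left = list.right + 10]
2. menu.y = 13  [list.top = menu.top]
3. menu.w = 170  [menu.w = sidebar.w]
4. menu.h = 34  [sidebar.top = menu.bottom + 10]

menu = (x=108, y=13, w=170, h=34)
violated soft preferences: 17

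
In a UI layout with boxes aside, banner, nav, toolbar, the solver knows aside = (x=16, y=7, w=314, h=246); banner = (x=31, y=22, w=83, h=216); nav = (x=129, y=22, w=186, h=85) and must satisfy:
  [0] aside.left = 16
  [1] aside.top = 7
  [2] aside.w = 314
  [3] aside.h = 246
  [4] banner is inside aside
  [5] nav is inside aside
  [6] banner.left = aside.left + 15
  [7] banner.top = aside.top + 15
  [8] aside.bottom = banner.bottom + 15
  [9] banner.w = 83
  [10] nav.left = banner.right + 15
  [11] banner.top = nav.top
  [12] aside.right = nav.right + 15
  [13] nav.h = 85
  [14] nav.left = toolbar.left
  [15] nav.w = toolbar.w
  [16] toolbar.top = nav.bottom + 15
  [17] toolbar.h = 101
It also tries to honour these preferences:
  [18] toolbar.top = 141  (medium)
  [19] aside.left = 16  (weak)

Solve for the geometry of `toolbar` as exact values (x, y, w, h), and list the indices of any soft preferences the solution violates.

1. toolbar.x = 129  [nav.left = toolbar.left]
2. toolbar.w = 186  [nav.w = toolbar.w]
3. toolbar.y = 122  [toolbar.top = nav.bottom + 15]
4. toolbar.h = 101  [toolbar.h = 101]

toolbar = (x=129, y=122, w=186, h=101)
violated soft preferences: 18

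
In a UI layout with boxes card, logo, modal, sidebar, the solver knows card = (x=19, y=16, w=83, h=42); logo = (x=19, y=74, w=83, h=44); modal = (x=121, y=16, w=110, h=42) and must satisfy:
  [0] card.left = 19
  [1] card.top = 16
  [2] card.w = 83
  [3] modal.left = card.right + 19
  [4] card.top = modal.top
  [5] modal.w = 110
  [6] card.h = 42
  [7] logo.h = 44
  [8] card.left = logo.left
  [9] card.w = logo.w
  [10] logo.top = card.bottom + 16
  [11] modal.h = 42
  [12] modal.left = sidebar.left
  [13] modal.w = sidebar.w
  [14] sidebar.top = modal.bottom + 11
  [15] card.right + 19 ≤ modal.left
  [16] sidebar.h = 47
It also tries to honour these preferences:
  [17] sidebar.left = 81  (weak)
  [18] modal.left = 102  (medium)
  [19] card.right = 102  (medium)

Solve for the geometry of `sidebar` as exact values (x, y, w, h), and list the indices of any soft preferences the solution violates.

1. sidebar.x = 121  [modal.left = sidebar.left]
2. sidebar.w = 110  [modal.w = sidebar.w]
3. sidebar.y = 69  [sidebar.top = modal.bottom + 11]
4. sidebar.h = 47  [sidebar.h = 47]

sidebar = (x=121, y=69, w=110, h=47)
violated soft preferences: 17, 18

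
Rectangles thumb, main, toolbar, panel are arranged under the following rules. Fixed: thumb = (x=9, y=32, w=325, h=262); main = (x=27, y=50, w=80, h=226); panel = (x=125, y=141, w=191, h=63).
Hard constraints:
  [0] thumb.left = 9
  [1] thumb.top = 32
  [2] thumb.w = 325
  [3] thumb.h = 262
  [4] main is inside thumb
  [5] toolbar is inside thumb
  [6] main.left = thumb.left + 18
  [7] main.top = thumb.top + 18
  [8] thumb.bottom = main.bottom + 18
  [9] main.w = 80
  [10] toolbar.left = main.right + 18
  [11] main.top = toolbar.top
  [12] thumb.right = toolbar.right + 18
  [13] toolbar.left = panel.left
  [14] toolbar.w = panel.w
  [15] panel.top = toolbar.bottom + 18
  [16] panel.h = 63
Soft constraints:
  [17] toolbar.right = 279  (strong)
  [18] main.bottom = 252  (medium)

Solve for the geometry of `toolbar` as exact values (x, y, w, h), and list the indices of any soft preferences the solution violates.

toolbar = (x=125, y=50, w=191, h=73)
violated soft preferences: 17, 18

1. toolbar.x = 125  [toolbar.left = main.right + 18]
2. toolbar.y = 50  [main.top = toolbar.top]
3. toolbar.w = 191  [thumb.right = toolbar.right + 18]
4. toolbar.h = 73  [panel.top = toolbar.bottom + 18]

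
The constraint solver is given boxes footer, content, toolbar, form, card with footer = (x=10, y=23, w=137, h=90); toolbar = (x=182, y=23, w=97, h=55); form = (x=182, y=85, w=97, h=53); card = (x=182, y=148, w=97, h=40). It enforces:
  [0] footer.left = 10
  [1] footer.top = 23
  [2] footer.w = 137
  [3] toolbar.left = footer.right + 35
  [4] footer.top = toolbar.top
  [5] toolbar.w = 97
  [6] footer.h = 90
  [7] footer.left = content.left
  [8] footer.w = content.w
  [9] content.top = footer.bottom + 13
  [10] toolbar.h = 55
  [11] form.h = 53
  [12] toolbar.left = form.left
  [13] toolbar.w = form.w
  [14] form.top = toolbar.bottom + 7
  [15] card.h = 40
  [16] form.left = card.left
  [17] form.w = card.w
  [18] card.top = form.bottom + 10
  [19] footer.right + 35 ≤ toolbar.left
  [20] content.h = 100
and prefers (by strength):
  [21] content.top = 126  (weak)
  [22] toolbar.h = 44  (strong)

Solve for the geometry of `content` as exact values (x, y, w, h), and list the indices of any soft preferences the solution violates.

content = (x=10, y=126, w=137, h=100)
violated soft preferences: 22

1. content.x = 10  [footer.left = content.left]
2. content.w = 137  [footer.w = content.w]
3. content.y = 126  [content.top = footer.bottom + 13]
4. content.h = 100  [content.h = 100]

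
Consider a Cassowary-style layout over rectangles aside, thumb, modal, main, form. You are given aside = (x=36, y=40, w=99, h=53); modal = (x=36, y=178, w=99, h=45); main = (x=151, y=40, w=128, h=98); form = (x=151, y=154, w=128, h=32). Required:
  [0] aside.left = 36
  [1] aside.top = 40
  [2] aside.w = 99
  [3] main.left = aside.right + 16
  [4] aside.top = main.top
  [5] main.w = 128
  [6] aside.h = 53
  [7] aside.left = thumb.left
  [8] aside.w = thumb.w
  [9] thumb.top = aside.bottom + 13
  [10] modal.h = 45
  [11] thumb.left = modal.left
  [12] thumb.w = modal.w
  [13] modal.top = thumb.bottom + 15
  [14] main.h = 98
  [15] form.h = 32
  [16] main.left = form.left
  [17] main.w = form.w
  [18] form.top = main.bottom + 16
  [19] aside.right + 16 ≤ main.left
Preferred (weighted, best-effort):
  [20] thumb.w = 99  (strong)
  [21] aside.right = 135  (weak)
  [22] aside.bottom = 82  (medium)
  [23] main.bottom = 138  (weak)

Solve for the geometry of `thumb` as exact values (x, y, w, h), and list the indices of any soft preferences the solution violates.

thumb = (x=36, y=106, w=99, h=57)
violated soft preferences: 22

1. thumb.x = 36  [aside.left = thumb.left]
2. thumb.w = 99  [aside.w = thumb.w]
3. thumb.y = 106  [thumb.top = aside.bottom + 13]
4. thumb.h = 57  [modal.top = thumb.bottom + 15]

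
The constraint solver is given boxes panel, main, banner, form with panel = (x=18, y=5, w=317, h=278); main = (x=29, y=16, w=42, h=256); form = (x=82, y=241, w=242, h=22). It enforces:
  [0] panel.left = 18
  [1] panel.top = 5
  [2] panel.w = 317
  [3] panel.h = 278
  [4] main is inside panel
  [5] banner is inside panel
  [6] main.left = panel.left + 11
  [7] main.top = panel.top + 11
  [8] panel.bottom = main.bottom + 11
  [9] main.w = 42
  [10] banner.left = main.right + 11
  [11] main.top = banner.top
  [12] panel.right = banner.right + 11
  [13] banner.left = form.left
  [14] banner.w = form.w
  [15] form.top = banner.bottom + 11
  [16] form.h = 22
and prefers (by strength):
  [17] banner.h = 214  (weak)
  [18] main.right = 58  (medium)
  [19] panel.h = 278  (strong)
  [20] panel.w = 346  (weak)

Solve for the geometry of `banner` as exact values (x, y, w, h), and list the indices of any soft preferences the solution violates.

banner = (x=82, y=16, w=242, h=214)
violated soft preferences: 18, 20

1. banner.x = 82  [banner.left = main.right + 11]
2. banner.y = 16  [main.top = banner.top]
3. banner.w = 242  [panel.right = banner.right + 11]
4. banner.h = 214  [form.top = banner.bottom + 11]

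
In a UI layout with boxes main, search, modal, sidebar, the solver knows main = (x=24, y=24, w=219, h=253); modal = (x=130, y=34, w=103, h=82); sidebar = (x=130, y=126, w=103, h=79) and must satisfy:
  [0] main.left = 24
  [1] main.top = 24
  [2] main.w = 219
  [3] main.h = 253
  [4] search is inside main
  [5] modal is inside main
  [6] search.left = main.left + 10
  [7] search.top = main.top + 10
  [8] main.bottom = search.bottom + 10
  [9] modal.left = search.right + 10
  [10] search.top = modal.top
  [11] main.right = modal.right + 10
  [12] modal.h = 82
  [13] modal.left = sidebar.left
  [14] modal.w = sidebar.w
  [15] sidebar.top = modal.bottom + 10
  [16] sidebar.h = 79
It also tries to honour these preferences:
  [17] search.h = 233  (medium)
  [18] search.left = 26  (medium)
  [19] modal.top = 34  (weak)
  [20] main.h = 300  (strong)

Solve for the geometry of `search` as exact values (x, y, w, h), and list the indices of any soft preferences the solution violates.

search = (x=34, y=34, w=86, h=233)
violated soft preferences: 18, 20

1. search.x = 34  [search.left = main.left + 10]
2. search.y = 34  [search.top = main.top + 10]
3. search.h = 233  [main.bottom = search.bottom + 10]
4. search.w = 86  [modal.left = search.right + 10]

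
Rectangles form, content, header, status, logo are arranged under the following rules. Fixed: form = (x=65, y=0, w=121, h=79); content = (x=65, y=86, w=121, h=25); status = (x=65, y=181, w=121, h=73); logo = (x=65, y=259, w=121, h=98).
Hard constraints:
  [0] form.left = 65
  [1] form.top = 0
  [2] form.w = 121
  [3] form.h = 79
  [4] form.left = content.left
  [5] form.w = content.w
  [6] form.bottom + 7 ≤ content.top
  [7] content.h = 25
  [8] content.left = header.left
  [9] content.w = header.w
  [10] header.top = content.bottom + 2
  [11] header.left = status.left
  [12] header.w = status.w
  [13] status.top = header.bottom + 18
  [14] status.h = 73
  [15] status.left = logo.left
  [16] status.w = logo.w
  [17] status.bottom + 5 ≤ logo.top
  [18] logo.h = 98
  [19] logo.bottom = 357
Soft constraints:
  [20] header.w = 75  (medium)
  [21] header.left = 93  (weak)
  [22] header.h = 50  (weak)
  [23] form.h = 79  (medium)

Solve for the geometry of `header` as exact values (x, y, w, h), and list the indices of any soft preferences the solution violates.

1. header.x = 65  [content.left = header.left]
2. header.w = 121  [content.w = header.w]
3. header.y = 113  [header.top = content.bottom + 2]
4. header.h = 50  [status.top = header.bottom + 18]

header = (x=65, y=113, w=121, h=50)
violated soft preferences: 20, 21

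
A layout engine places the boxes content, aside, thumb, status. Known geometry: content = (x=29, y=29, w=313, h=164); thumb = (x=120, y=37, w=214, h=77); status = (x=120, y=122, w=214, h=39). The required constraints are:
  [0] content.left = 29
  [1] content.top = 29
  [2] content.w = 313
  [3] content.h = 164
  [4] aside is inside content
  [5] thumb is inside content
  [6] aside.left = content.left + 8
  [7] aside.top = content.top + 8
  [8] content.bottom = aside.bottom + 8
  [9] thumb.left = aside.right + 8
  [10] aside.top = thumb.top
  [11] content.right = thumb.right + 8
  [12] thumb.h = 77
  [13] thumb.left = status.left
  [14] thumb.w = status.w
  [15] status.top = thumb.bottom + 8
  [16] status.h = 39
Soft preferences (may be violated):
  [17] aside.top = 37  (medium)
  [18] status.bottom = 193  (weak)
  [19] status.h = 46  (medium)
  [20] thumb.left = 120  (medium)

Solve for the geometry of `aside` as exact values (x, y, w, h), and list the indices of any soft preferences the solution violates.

aside = (x=37, y=37, w=75, h=148)
violated soft preferences: 18, 19

1. aside.x = 37  [aside.left = content.left + 8]
2. aside.y = 37  [aside.top = content.top + 8]
3. aside.h = 148  [content.bottom = aside.bottom + 8]
4. aside.w = 75  [thumb.left = aside.right + 8]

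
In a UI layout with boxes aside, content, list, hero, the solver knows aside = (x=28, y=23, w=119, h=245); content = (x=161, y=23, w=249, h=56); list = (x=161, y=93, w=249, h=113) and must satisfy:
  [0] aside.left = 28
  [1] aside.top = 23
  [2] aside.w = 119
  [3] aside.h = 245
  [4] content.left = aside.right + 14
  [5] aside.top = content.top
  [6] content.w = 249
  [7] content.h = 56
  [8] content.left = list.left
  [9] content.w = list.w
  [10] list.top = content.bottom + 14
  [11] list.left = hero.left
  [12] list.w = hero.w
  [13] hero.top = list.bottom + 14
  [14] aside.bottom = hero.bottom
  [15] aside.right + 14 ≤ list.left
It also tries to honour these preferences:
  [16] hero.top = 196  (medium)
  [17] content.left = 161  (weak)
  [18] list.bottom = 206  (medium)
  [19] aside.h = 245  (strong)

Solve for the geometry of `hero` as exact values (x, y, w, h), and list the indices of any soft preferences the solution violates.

hero = (x=161, y=220, w=249, h=48)
violated soft preferences: 16

1. hero.x = 161  [list.left = hero.left]
2. hero.w = 249  [list.w = hero.w]
3. hero.y = 220  [hero.top = list.bottom + 14]
4. hero.h = 48  [aside.bottom = hero.bottom]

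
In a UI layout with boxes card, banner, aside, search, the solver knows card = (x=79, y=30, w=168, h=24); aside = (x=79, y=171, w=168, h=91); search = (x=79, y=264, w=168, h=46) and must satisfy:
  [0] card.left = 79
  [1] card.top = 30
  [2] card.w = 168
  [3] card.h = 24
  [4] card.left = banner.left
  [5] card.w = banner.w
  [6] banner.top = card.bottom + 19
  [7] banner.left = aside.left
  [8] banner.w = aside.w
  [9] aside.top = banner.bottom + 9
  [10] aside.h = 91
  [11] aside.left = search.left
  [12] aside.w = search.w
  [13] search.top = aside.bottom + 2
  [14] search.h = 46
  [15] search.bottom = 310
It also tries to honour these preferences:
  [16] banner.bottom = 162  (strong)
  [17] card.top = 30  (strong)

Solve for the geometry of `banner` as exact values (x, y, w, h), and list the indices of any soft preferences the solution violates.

banner = (x=79, y=73, w=168, h=89)
violated soft preferences: none

1. banner.x = 79  [card.left = banner.left]
2. banner.w = 168  [card.w = banner.w]
3. banner.y = 73  [banner.top = card.bottom + 19]
4. banner.h = 89  [aside.top = banner.bottom + 9]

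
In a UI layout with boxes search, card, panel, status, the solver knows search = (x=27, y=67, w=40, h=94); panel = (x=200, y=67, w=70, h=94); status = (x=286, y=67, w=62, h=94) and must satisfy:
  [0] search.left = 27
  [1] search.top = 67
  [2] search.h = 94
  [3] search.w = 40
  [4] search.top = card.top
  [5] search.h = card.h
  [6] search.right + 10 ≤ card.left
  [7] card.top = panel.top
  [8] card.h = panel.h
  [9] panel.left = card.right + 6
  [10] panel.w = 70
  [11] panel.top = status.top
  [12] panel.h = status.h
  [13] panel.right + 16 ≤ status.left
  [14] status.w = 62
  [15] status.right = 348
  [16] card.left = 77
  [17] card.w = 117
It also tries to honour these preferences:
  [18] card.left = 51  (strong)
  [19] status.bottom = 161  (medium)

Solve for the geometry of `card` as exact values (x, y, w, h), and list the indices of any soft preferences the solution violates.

card = (x=77, y=67, w=117, h=94)
violated soft preferences: 18

1. card.y = 67  [search.top = card.top]
2. card.h = 94  [search.h = card.h]
3. card.x = 77  [card.left = 77]
4. card.w = 117  [card.w = 117]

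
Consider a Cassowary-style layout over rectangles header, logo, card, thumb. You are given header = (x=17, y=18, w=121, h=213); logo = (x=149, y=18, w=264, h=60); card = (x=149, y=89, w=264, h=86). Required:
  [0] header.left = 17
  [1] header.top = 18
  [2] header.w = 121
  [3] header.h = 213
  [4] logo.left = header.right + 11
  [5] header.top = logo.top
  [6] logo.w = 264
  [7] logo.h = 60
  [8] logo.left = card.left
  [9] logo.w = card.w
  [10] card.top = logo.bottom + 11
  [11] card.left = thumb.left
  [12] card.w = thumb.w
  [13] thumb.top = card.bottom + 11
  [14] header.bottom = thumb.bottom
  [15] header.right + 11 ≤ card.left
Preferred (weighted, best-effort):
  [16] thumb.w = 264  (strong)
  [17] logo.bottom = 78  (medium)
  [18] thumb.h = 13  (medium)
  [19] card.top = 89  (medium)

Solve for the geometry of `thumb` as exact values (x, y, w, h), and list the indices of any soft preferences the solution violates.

thumb = (x=149, y=186, w=264, h=45)
violated soft preferences: 18

1. thumb.x = 149  [card.left = thumb.left]
2. thumb.w = 264  [card.w = thumb.w]
3. thumb.y = 186  [thumb.top = card.bottom + 11]
4. thumb.h = 45  [header.bottom = thumb.bottom]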